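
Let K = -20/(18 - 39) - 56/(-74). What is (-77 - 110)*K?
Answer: -248336/777 ≈ -319.61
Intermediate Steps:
K = 1328/777 (K = -20/(-21) - 56*(-1/74) = -20*(-1/21) + 28/37 = 20/21 + 28/37 = 1328/777 ≈ 1.7091)
(-77 - 110)*K = (-77 - 110)*(1328/777) = -187*1328/777 = -248336/777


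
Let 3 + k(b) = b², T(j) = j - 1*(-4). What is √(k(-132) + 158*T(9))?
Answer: 5*√779 ≈ 139.55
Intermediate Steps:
T(j) = 4 + j (T(j) = j + 4 = 4 + j)
k(b) = -3 + b²
√(k(-132) + 158*T(9)) = √((-3 + (-132)²) + 158*(4 + 9)) = √((-3 + 17424) + 158*13) = √(17421 + 2054) = √19475 = 5*√779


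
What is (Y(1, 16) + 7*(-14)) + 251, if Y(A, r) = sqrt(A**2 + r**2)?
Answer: 153 + sqrt(257) ≈ 169.03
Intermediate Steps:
(Y(1, 16) + 7*(-14)) + 251 = (sqrt(1**2 + 16**2) + 7*(-14)) + 251 = (sqrt(1 + 256) - 98) + 251 = (sqrt(257) - 98) + 251 = (-98 + sqrt(257)) + 251 = 153 + sqrt(257)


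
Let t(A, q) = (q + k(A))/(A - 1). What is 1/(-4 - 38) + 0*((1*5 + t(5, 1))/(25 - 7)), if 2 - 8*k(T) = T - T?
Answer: -1/42 ≈ -0.023810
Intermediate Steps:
k(T) = ¼ (k(T) = ¼ - (T - T)/8 = ¼ - ⅛*0 = ¼ + 0 = ¼)
t(A, q) = (¼ + q)/(-1 + A) (t(A, q) = (q + ¼)/(A - 1) = (¼ + q)/(-1 + A))
1/(-4 - 38) + 0*((1*5 + t(5, 1))/(25 - 7)) = 1/(-4 - 38) + 0*((1*5 + (¼ + 1)/(-1 + 5))/(25 - 7)) = 1/(-42) + 0*((5 + (5/4)/4)/18) = -1/42 + 0*((5 + (¼)*(5/4))*(1/18)) = -1/42 + 0*((5 + 5/16)*(1/18)) = -1/42 + 0*((85/16)*(1/18)) = -1/42 + 0*(85/288) = -1/42 + 0 = -1/42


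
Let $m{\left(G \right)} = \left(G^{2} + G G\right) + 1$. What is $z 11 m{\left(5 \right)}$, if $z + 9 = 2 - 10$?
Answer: $-9537$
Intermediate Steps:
$z = -17$ ($z = -9 + \left(2 - 10\right) = -9 - 8 = -17$)
$m{\left(G \right)} = 1 + 2 G^{2}$ ($m{\left(G \right)} = \left(G^{2} + G^{2}\right) + 1 = 2 G^{2} + 1 = 1 + 2 G^{2}$)
$z 11 m{\left(5 \right)} = \left(-17\right) 11 \left(1 + 2 \cdot 5^{2}\right) = - 187 \left(1 + 2 \cdot 25\right) = - 187 \left(1 + 50\right) = \left(-187\right) 51 = -9537$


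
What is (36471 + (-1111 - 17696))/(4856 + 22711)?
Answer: 5888/9189 ≈ 0.64077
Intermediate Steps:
(36471 + (-1111 - 17696))/(4856 + 22711) = (36471 - 18807)/27567 = 17664*(1/27567) = 5888/9189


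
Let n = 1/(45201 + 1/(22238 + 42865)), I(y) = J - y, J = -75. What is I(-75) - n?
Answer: -65103/2942720704 ≈ -2.2123e-5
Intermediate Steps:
I(y) = -75 - y
n = 65103/2942720704 (n = 1/(45201 + 1/65103) = 1/(2942720704/65103) = 65103/2942720704 ≈ 2.2123e-5)
I(-75) - n = (-75 - 1*(-75)) - 1*65103/2942720704 = (-75 + 75) - 65103/2942720704 = 0 - 65103/2942720704 = -65103/2942720704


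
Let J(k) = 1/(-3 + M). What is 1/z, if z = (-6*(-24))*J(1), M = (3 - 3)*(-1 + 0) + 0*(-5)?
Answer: -1/48 ≈ -0.020833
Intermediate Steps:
M = 0 (M = 0*(-1) + 0 = 0 + 0 = 0)
J(k) = -⅓ (J(k) = 1/(-3 + 0) = 1/(-3) = -⅓)
z = -48 (z = -6*(-24)*(-⅓) = 144*(-⅓) = -48)
1/z = 1/(-48) = -1/48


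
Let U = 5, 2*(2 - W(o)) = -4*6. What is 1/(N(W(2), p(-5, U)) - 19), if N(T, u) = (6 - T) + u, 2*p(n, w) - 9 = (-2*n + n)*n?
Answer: -1/35 ≈ -0.028571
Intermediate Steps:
W(o) = 14 (W(o) = 2 - (-2)*6 = 2 - ½*(-24) = 2 + 12 = 14)
p(n, w) = 9/2 - n²/2 (p(n, w) = 9/2 + ((-2*n + n)*n)/2 = 9/2 + ((-n)*n)/2 = 9/2 + (-n²)/2 = 9/2 - n²/2)
N(T, u) = 6 + u - T
1/(N(W(2), p(-5, U)) - 19) = 1/((6 + (9/2 - ½*(-5)²) - 1*14) - 19) = 1/((6 + (9/2 - ½*25) - 14) - 19) = 1/((6 + (9/2 - 25/2) - 14) - 19) = 1/((6 - 8 - 14) - 19) = 1/(-16 - 19) = 1/(-35) = -1/35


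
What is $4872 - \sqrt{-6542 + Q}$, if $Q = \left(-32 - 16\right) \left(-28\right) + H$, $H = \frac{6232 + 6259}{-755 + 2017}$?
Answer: $4872 - \frac{i \sqrt{8262799870}}{1262} \approx 4872.0 - 72.028 i$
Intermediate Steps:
$H = \frac{12491}{1262} \approx 9.8978$
$Q = \frac{1708619}{1262}$ ($Q = \left(-32 - 16\right) \left(-28\right) + \frac{12491}{1262} = \left(-48\right) \left(-28\right) + \frac{12491}{1262} = 1344 + \frac{12491}{1262} = \frac{1708619}{1262} \approx 1353.9$)
$4872 - \sqrt{-6542 + Q} = 4872 - \sqrt{-6542 + \frac{1708619}{1262}} = 4872 - \sqrt{- \frac{6547385}{1262}} = 4872 - \frac{i \sqrt{8262799870}}{1262}$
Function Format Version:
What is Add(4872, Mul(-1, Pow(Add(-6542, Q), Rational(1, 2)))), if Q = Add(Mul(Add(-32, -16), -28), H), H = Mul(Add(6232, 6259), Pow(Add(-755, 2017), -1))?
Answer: Add(4872, Mul(Rational(-1, 1262), I, Pow(8262799870, Rational(1, 2)))) ≈ Add(4872.0, Mul(-72.028, I))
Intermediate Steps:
H = Rational(12491, 1262) (H = Mul(12491, Pow(1262, -1)) = Mul(12491, Rational(1, 1262)) = Rational(12491, 1262) ≈ 9.8978)
Q = Rational(1708619, 1262) (Q = Add(Mul(Add(-32, -16), -28), Rational(12491, 1262)) = Add(Mul(-48, -28), Rational(12491, 1262)) = Add(1344, Rational(12491, 1262)) = Rational(1708619, 1262) ≈ 1353.9)
Add(4872, Mul(-1, Pow(Add(-6542, Q), Rational(1, 2)))) = Add(4872, Mul(-1, Pow(Add(-6542, Rational(1708619, 1262)), Rational(1, 2)))) = Add(4872, Mul(-1, Pow(Rational(-6547385, 1262), Rational(1, 2)))) = Add(4872, Mul(-1, Mul(Rational(1, 1262), I, Pow(8262799870, Rational(1, 2))))) = Add(4872, Mul(Rational(-1, 1262), I, Pow(8262799870, Rational(1, 2))))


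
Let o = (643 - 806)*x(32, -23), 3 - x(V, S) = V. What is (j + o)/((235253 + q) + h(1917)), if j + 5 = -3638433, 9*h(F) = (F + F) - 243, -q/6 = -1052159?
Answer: -3633711/6548606 ≈ -0.55488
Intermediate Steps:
q = 6312954 (q = -6*(-1052159) = 6312954)
h(F) = -27 + 2*F/9 (h(F) = ((F + F) - 243)/9 = (2*F - 243)/9 = (-243 + 2*F)/9 = -27 + 2*F/9)
x(V, S) = 3 - V
j = -3638438 (j = -5 - 3638433 = -3638438)
o = 4727 (o = (643 - 806)*(3 - 1*32) = -163*(3 - 32) = -163*(-29) = 4727)
(j + o)/((235253 + q) + h(1917)) = (-3638438 + 4727)/((235253 + 6312954) + (-27 + (2/9)*1917)) = -3633711/(6548207 + (-27 + 426)) = -3633711/(6548207 + 399) = -3633711/6548606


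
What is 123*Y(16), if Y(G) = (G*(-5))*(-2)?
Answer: 19680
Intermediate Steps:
Y(G) = 10*G (Y(G) = -5*G*(-2) = 10*G)
123*Y(16) = 123*(10*16) = 123*160 = 19680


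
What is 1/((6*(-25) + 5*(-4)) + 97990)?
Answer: 1/97820 ≈ 1.0223e-5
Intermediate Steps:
1/((6*(-25) + 5*(-4)) + 97990) = 1/((-150 - 20) + 97990) = 1/(-170 + 97990) = 1/97820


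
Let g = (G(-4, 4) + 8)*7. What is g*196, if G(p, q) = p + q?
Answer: 10976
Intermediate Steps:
g = 56 (g = ((-4 + 4) + 8)*7 = (0 + 8)*7 = 8*7 = 56)
g*196 = 56*196 = 10976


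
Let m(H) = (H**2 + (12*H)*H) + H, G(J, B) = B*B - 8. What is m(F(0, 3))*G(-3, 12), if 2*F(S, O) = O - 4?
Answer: 374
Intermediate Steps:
G(J, B) = -8 + B**2 (G(J, B) = B**2 - 8 = -8 + B**2)
F(S, O) = -2 + O/2 (F(S, O) = (O - 4)/2 = (-4 + O)/2 = -2 + O/2)
m(H) = H + 13*H**2 (m(H) = (H**2 + 12*H**2) + H = 13*H**2 + H = H + 13*H**2)
m(F(0, 3))*G(-3, 12) = ((-2 + (1/2)*3)*(1 + 13*(-2 + (1/2)*3)))*(-8 + 12**2) = ((-2 + 3/2)*(1 + 13*(-2 + 3/2)))*(-8 + 144) = -(1 + 13*(-1/2))/2*136 = -(1 - 13/2)/2*136 = -1/2*(-11/2)*136 = (11/4)*136 = 374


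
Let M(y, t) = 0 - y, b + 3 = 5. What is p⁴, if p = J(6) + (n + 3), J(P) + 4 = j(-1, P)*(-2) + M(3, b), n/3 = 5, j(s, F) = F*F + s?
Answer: 12117361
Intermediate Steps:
b = 2 (b = -3 + 5 = 2)
j(s, F) = s + F² (j(s, F) = F² + s = s + F²)
M(y, t) = -y
n = 15 (n = 3*5 = 15)
J(P) = -5 - 2*P² (J(P) = -4 + ((-1 + P²)*(-2) - 1*3) = -4 + ((2 - 2*P²) - 3) = -4 + (-1 - 2*P²) = -5 - 2*P²)
p = -59 (p = (-5 - 2*6²) + (15 + 3) = (-5 - 2*36) + 18 = (-5 - 72) + 18 = -77 + 18 = -59)
p⁴ = (-59)⁴ = 12117361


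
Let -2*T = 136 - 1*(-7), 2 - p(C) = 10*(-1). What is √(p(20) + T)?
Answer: I*√238/2 ≈ 7.7136*I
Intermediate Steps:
p(C) = 12 (p(C) = 2 - 10*(-1) = 2 - 1*(-10) = 2 + 10 = 12)
T = -143/2 (T = -(136 - 1*(-7))/2 = -(136 + 7)/2 = -½*143 = -143/2 ≈ -71.500)
√(p(20) + T) = √(12 - 143/2) = √(-119/2) = I*√238/2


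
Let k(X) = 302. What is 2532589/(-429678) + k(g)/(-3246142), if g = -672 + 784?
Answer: -56310090989/9553395906 ≈ -5.8942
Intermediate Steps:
g = 112
2532589/(-429678) + k(g)/(-3246142) = 2532589/(-429678) + 302/(-3246142) = 2532589*(-1/429678) + 302*(-1/3246142) = -34693/5886 - 151/1623071 = -56310090989/9553395906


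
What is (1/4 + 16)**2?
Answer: 4225/16 ≈ 264.06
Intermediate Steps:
(1/4 + 16)**2 = (65/4)**2 = 4225/16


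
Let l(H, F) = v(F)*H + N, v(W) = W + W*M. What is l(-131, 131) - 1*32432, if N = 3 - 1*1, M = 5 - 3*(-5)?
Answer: -392811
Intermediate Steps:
M = 20 (M = 5 + 15 = 20)
v(W) = 21*W (v(W) = W + W*20 = W + 20*W = 21*W)
N = 2 (N = 3 - 1 = 2)
l(H, F) = 2 + 21*F*H (l(H, F) = (21*F)*H + 2 = 21*F*H + 2 = 2 + 21*F*H)
l(-131, 131) - 1*32432 = (2 + 21*131*(-131)) - 1*32432 = (2 - 360381) - 32432 = -360379 - 32432 = -392811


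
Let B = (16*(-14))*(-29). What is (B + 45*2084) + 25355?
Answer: 125631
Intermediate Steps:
B = 6496 (B = -224*(-29) = 6496)
(B + 45*2084) + 25355 = (6496 + 45*2084) + 25355 = (6496 + 93780) + 25355 = 100276 + 25355 = 125631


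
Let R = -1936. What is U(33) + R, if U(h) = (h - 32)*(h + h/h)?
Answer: -1902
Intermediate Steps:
U(h) = (1 + h)*(-32 + h) (U(h) = (-32 + h)*(h + 1) = (-32 + h)*(1 + h) = (1 + h)*(-32 + h))
U(33) + R = (-32 + 33² - 31*33) - 1936 = (-32 + 1089 - 1023) - 1936 = 34 - 1936 = -1902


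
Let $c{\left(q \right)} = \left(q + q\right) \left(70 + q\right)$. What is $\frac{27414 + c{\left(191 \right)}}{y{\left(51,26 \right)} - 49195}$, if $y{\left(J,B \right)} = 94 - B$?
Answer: $- \frac{127116}{49127} \approx -2.5875$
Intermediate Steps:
$c{\left(q \right)} = 2 q \left(70 + q\right)$
$\frac{27414 + c{\left(191 \right)}}{y{\left(51,26 \right)} - 49195} = \frac{27414 + 2 \cdot 191 \left(70 + 191\right)}{\left(94 - 26\right) - 49195} = \frac{27414 + 2 \cdot 191 \cdot 261}{\left(94 - 26\right) - 49195} = \frac{27414 + 99702}{68 - 49195} = \frac{127116}{-49127} = 127116 \left(- \frac{1}{49127}\right) = - \frac{127116}{49127}$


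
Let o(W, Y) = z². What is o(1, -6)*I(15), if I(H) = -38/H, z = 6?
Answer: -456/5 ≈ -91.200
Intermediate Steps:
o(W, Y) = 36 (o(W, Y) = 6² = 36)
o(1, -6)*I(15) = 36*(-38/15) = -456/5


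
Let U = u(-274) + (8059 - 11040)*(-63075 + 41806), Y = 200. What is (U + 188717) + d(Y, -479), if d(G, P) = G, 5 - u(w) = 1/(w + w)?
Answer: 34848312429/548 ≈ 6.3592e+7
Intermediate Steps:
u(w) = 5 - 1/(2*w) (u(w) = 5 - 1/(w + w) = 5 - 1/(2*w))
U = 34744785913/548 (U = (5 - ½/(-274)) + (8059 - 11040)*(-63075 + 41806) = (5 - ½*(-1/274)) - 2981*(-21269) = (5 + 1/548) + 63402889 = 2741/548 + 63402889 = 34744785913/548 ≈ 6.3403e+7)
(U + 188717) + d(Y, -479) = (34744785913/548 + 188717) + 200 = 34848202829/548 + 200 = 34848312429/548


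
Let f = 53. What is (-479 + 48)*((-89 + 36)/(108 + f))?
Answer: 22843/161 ≈ 141.88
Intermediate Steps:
(-479 + 48)*((-89 + 36)/(108 + f)) = (-479 + 48)*((-89 + 36)/(108 + 53)) = -(-22843)/161 = -431*(-53/161) = 22843/161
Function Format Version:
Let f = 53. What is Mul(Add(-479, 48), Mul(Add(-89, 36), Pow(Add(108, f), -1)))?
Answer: Rational(22843, 161) ≈ 141.88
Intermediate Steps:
Mul(Add(-479, 48), Mul(Add(-89, 36), Pow(Add(108, f), -1))) = Mul(Add(-479, 48), Mul(Add(-89, 36), Pow(Add(108, 53), -1))) = Mul(-431, Mul(-53, Pow(161, -1))) = Mul(-431, Mul(-53, Rational(1, 161))) = Mul(-431, Rational(-53, 161)) = Rational(22843, 161)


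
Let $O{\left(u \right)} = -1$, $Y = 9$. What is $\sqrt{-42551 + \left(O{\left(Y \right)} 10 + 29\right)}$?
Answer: $14 i \sqrt{217} \approx 206.23 i$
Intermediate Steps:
$\sqrt{-42551 + \left(O{\left(Y \right)} 10 + 29\right)} = \sqrt{-42551 + \left(\left(-1\right) 10 + 29\right)} = \sqrt{-42551 + \left(-10 + 29\right)} = \sqrt{-42551 + 19} = \sqrt{-42532} = 14 i \sqrt{217}$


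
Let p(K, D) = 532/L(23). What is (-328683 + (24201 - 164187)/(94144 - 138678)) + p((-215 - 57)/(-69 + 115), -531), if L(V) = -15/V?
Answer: -15721882076/47715 ≈ -3.2950e+5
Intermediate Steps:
p(K, D) = -12236/15 (p(K, D) = 532/((-15/23)) = 532/((-15*1/23)) = 532/(-15/23) = 532*(-23/15) = -12236/15)
(-328683 + (24201 - 164187)/(94144 - 138678)) + p((-215 - 57)/(-69 + 115), -531) = (-328683 + (24201 - 164187)/(94144 - 138678)) - 12236/15 = (-328683 - 139986/(-44534)) - 12236/15 = (-328683 - 139986*(-1/44534)) - 12236/15 = (-328683 + 9999/3181) - 12236/15 = -1045530624/3181 - 12236/15 = -15721882076/47715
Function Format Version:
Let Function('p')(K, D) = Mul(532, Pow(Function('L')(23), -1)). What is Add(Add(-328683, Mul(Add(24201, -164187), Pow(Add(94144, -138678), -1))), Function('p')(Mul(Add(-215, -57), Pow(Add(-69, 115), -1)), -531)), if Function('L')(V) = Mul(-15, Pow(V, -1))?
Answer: Rational(-15721882076, 47715) ≈ -3.2950e+5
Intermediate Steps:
Function('p')(K, D) = Rational(-12236, 15) (Function('p')(K, D) = Mul(532, Pow(Mul(-15, Pow(23, -1)), -1)) = Mul(532, Pow(Mul(-15, Rational(1, 23)), -1)) = Mul(532, Pow(Rational(-15, 23), -1)) = Mul(532, Rational(-23, 15)) = Rational(-12236, 15))
Add(Add(-328683, Mul(Add(24201, -164187), Pow(Add(94144, -138678), -1))), Function('p')(Mul(Add(-215, -57), Pow(Add(-69, 115), -1)), -531)) = Add(Add(-328683, Mul(Add(24201, -164187), Pow(Add(94144, -138678), -1))), Rational(-12236, 15)) = Add(Add(-328683, Mul(-139986, Pow(-44534, -1))), Rational(-12236, 15)) = Add(Add(-328683, Mul(-139986, Rational(-1, 44534))), Rational(-12236, 15)) = Add(Add(-328683, Rational(9999, 3181)), Rational(-12236, 15)) = Add(Rational(-1045530624, 3181), Rational(-12236, 15)) = Rational(-15721882076, 47715)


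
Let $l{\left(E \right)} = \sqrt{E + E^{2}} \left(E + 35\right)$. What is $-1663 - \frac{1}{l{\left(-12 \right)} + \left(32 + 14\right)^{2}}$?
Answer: $- \frac{3464030}{2083} + \frac{\sqrt{33}}{95818} \approx -1663.0$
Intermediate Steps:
$l{\left(E \right)} = \sqrt{E + E^{2}} \left(35 + E\right)$
$-1663 - \frac{1}{l{\left(-12 \right)} + \left(32 + 14\right)^{2}} = -1663 - \frac{1}{\sqrt{- 12 \left(1 - 12\right)} \left(35 - 12\right) + \left(32 + 14\right)^{2}} = -1663 - \frac{1}{\sqrt{\left(-12\right) \left(-11\right)} 23 + 46^{2}} = -1663 - \frac{1}{\sqrt{132} \cdot 23 + 2116} = -1663 - \frac{1}{2 \sqrt{33} \cdot 23 + 2116} = -1663 - \frac{1}{46 \sqrt{33} + 2116} = -1663 - \frac{1}{2116 + 46 \sqrt{33}}$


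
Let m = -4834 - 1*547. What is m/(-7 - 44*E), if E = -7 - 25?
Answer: -5381/1401 ≈ -3.8408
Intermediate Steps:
E = -32
m = -5381 (m = -4834 - 547 = -5381)
m/(-7 - 44*E) = -5381/(-7 - 44*(-32)) = -5381/(-7 + 1408) = -5381/1401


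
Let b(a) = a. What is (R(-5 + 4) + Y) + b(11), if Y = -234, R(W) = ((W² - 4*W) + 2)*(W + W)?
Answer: -237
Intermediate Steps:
R(W) = 2*W*(2 + W² - 4*W) (R(W) = (2 + W² - 4*W)*(2*W) = 2*W*(2 + W² - 4*W))
(R(-5 + 4) + Y) + b(11) = (2*(-5 + 4)*(2 + (-5 + 4)² - 4*(-5 + 4)) - 234) + 11 = (2*(-1)*(2 + (-1)² - 4*(-1)) - 234) + 11 = (2*(-1)*(2 + 1 + 4) - 234) + 11 = (2*(-1)*7 - 234) + 11 = (-14 - 234) + 11 = -248 + 11 = -237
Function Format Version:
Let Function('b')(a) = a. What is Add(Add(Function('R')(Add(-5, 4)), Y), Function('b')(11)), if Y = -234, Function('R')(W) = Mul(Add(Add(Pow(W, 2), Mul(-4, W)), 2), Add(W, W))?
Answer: -237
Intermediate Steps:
Function('R')(W) = Mul(2, W, Add(2, Pow(W, 2), Mul(-4, W))) (Function('R')(W) = Mul(Add(2, Pow(W, 2), Mul(-4, W)), Mul(2, W)) = Mul(2, W, Add(2, Pow(W, 2), Mul(-4, W))))
Add(Add(Function('R')(Add(-5, 4)), Y), Function('b')(11)) = Add(Add(Mul(2, Add(-5, 4), Add(2, Pow(Add(-5, 4), 2), Mul(-4, Add(-5, 4)))), -234), 11) = Add(Add(Mul(2, -1, Add(2, Pow(-1, 2), Mul(-4, -1))), -234), 11) = Add(Add(Mul(2, -1, Add(2, 1, 4)), -234), 11) = Add(Add(Mul(2, -1, 7), -234), 11) = Add(Add(-14, -234), 11) = Add(-248, 11) = -237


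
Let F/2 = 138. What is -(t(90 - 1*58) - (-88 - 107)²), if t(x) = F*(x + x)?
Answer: 20361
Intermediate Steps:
F = 276 (F = 2*138 = 276)
t(x) = 552*x (t(x) = 276*(x + x) = 276*(2*x) = 552*x)
-(t(90 - 1*58) - (-88 - 107)²) = -(552*(90 - 1*58) - (-88 - 107)²) = -(552*(90 - 58) - 1*(-195)²) = -(552*32 - 1*38025) = -(17664 - 38025) = -1*(-20361) = 20361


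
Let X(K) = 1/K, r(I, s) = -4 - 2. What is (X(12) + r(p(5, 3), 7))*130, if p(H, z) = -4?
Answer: -4615/6 ≈ -769.17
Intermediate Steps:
r(I, s) = -6
(X(12) + r(p(5, 3), 7))*130 = (1/12 - 6)*130 = -71/12*130 = -4615/6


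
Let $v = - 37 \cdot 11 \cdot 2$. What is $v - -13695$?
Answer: $12881$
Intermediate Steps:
$v = -814$ ($v = \left(-37\right) 22 = -814$)
$v - -13695 = -814 - -13695 = -814 + 13695 = 12881$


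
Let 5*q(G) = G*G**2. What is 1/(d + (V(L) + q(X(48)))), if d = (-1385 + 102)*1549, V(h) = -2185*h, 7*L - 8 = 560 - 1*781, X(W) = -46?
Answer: -35/67912172 ≈ -5.1537e-7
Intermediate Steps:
L = -213/7 (L = 8/7 + (560 - 1*781)/7 = 8/7 + (560 - 781)/7 = 8/7 + (1/7)*(-221) = 8/7 - 221/7 = -213/7 ≈ -30.429)
q(G) = G**3/5 (q(G) = (G*G**2)/5 = G**3/5)
d = -1987367 (d = -1283*1549 = -1987367)
1/(d + (V(L) + q(X(48)))) = 1/(-1987367 + (-2185*(-213/7) + (1/5)*(-46)**3)) = 1/(-1987367 + (465405/7 + (1/5)*(-97336))) = 1/(-1987367 + (465405/7 - 97336/5)) = 1/(-1987367 + 1645673/35) = 1/(-67912172/35) = -35/67912172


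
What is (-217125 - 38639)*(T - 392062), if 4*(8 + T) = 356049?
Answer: 77511262371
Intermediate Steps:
T = 356017/4 (T = -8 + (¼)*356049 = -8 + 356049/4 = 356017/4 ≈ 89004.)
(-217125 - 38639)*(T - 392062) = (-217125 - 38639)*(356017/4 - 392062) = -255764*(-1212231/4) = 77511262371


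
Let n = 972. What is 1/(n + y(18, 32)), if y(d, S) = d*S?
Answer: 1/1548 ≈ 0.00064600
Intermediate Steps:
y(d, S) = S*d
1/(n + y(18, 32)) = 1/(972 + 32*18) = 1/(972 + 576) = 1/1548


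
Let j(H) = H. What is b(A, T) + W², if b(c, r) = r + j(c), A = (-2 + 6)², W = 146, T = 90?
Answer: 21422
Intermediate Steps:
A = 16 (A = 4² = 16)
b(c, r) = c + r (b(c, r) = r + c = c + r)
b(A, T) + W² = (16 + 90) + 146² = 106 + 21316 = 21422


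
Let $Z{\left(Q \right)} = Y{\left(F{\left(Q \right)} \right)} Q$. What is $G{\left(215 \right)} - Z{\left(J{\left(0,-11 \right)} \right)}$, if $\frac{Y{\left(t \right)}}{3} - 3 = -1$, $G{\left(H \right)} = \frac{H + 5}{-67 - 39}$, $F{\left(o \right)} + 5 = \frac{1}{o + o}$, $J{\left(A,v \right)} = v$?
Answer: $\frac{3388}{53} \approx 63.924$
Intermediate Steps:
$F{\left(o \right)} = -5 + \frac{1}{2 o}$ ($F{\left(o \right)} = -5 + \frac{1}{o + o} = -5 + \frac{1}{2 o}$)
$G{\left(H \right)} = - \frac{5}{106} - \frac{H}{106}$ ($G{\left(H \right)} = \frac{5 + H}{-106} = \left(5 + H\right) \left(- \frac{1}{106}\right) = - \frac{5}{106} - \frac{H}{106}$)
$Y{\left(t \right)} = 6$ ($Y{\left(t \right)} = 9 + 3 \left(-1\right) = 9 - 3 = 6$)
$Z{\left(Q \right)} = 6 Q$
$G{\left(215 \right)} - Z{\left(J{\left(0,-11 \right)} \right)} = \left(- \frac{5}{106} - \frac{215}{106}\right) - 6 \left(-11\right) = \left(- \frac{5}{106} - \frac{215}{106}\right) - -66 = - \frac{110}{53} + 66 = \frac{3388}{53}$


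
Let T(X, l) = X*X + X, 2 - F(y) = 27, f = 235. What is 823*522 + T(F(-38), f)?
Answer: 430206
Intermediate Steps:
F(y) = -25 (F(y) = 2 - 1*27 = 2 - 27 = -25)
T(X, l) = X + X² (T(X, l) = X² + X = X + X²)
823*522 + T(F(-38), f) = 823*522 - 25*(1 - 25) = 429606 - 25*(-24) = 429606 + 600 = 430206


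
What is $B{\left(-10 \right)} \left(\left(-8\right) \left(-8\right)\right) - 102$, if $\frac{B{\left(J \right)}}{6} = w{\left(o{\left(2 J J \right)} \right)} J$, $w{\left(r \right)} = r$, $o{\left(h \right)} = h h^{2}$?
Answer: $-30720000102$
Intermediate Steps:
$o{\left(h \right)} = h^{3}$
$B{\left(J \right)} = 48 J^{7}$ ($B{\left(J \right)} = 6 \left(2 J J\right)^{3} J = 6 \left(2 J^{2}\right)^{3} J = 6 \cdot 8 J^{6} J = 6 \cdot 8 J^{7} = 48 J^{7}$)
$B{\left(-10 \right)} \left(\left(-8\right) \left(-8\right)\right) - 102 = 48 \left(-10\right)^{7} \left(\left(-8\right) \left(-8\right)\right) - 102 = 48 \left(-10000000\right) 64 - 102 = \left(-480000000\right) 64 - 102 = -30720000000 - 102 = -30720000102$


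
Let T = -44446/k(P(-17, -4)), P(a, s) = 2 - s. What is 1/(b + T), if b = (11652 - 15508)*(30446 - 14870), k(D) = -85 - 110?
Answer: -195/11711861474 ≈ -1.6650e-8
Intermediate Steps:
k(D) = -195
T = 44446/195 (T = -44446/(-195) = -44446*(-1/195) = 44446/195 ≈ 227.93)
b = -60061056 (b = -3856*15576 = -60061056)
1/(b + T) = 1/(-60061056 + 44446/195) = 1/(-11711861474/195) = -195/11711861474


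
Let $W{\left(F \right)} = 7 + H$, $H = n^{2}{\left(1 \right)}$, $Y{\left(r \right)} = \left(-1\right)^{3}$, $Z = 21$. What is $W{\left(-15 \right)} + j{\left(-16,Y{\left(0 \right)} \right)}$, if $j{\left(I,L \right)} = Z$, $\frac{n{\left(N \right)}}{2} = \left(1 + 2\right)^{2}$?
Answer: $352$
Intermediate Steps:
$n{\left(N \right)} = 18$ ($n{\left(N \right)} = 2 \left(1 + 2\right)^{2} = 2 \cdot 3^{2} = 2 \cdot 9 = 18$)
$Y{\left(r \right)} = -1$
$H = 324$ ($H = 18^{2} = 324$)
$j{\left(I,L \right)} = 21$
$W{\left(F \right)} = 331$ ($W{\left(F \right)} = 7 + 324 = 331$)
$W{\left(-15 \right)} + j{\left(-16,Y{\left(0 \right)} \right)} = 331 + 21 = 352$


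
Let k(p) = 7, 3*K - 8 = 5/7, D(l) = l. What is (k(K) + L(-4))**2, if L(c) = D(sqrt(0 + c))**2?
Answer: 9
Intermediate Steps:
K = 61/21 (K = 8/3 + (5/7)/3 = 8/3 + (5*(1/7))/3 = 8/3 + (1/3)*(5/7) = 8/3 + 5/21 = 61/21 ≈ 2.9048)
L(c) = c (L(c) = (sqrt(0 + c))**2 = (sqrt(c))**2 = c)
(k(K) + L(-4))**2 = (7 - 4)**2 = 3**2 = 9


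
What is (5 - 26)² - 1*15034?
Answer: -14593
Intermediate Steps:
(5 - 26)² - 1*15034 = (-21)² - 15034 = 441 - 15034 = -14593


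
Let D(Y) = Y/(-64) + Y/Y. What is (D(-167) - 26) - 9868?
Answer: -632985/64 ≈ -9890.4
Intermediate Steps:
D(Y) = 1 - Y/64 (D(Y) = Y*(-1/64) + 1 = -Y/64 + 1 = 1 - Y/64)
(D(-167) - 26) - 9868 = ((1 - 1/64*(-167)) - 26) - 9868 = ((1 + 167/64) - 26) - 9868 = (231/64 - 26) - 9868 = -1433/64 - 9868 = -632985/64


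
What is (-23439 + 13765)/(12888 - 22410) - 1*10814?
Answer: -51480617/4761 ≈ -10813.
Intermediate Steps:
(-23439 + 13765)/(12888 - 22410) - 1*10814 = -9674/(-9522) - 10814 = -9674*(-1/9522) - 10814 = 4837/4761 - 10814 = -51480617/4761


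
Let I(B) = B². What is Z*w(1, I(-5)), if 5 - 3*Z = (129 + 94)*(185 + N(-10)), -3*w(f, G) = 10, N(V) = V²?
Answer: 635500/9 ≈ 70611.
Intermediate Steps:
w(f, G) = -10/3 (w(f, G) = -⅓*10 = -10/3)
Z = -63550/3 (Z = 5/3 - (129 + 94)*(185 + (-10)²)/3 = 5/3 - 223*(185 + 100)/3 = 5/3 - 223*285/3 = 5/3 - ⅓*63555 = 5/3 - 21185 = -63550/3 ≈ -21183.)
Z*w(1, I(-5)) = -63550/3*(-10/3) = 635500/9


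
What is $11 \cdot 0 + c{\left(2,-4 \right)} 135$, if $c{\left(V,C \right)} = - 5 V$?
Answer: $-1350$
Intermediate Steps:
$11 \cdot 0 + c{\left(2,-4 \right)} 135 = 11 \cdot 0 + \left(-5\right) 2 \cdot 135 = 0 - 1350 = -1350$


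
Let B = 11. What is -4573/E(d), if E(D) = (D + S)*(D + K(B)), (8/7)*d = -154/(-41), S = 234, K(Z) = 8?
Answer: -122995408/72031665 ≈ -1.7075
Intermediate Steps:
d = 539/164 (d = 7*(-154/(-41))/8 = 7*(-154*(-1/41))/8 = (7/8)*(154/41) = 539/164 ≈ 3.2866)
E(D) = (8 + D)*(234 + D) (E(D) = (D + 234)*(D + 8) = (234 + D)*(8 + D) = (8 + D)*(234 + D))
-4573/E(d) = -4573/(1872 + (539/164)² + 242*(539/164)) = -4573/(1872 + 290521/26896 + 65219/82) = -4573/72031665/26896 = -4573*26896/72031665 = -122995408/72031665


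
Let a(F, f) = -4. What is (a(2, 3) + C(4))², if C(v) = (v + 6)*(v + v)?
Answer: 5776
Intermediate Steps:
C(v) = 2*v*(6 + v) (C(v) = (6 + v)*(2*v) = 2*v*(6 + v))
(a(2, 3) + C(4))² = (-4 + 2*4*(6 + 4))² = (-4 + 2*4*10)² = (-4 + 80)² = 76² = 5776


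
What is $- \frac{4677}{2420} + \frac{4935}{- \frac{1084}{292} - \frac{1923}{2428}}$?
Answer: $- \frac{2120505881259}{1932048140} \approx -1097.5$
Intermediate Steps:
$- \frac{4677}{2420} + \frac{4935}{- \frac{1084}{292} - \frac{1923}{2428}} = \left(-4677\right) \frac{1}{2420} + \frac{4935}{\left(-1084\right) \frac{1}{292} - \frac{1923}{2428}} = - \frac{4677}{2420} + \frac{4935}{- \frac{271}{73} - \frac{1923}{2428}} = - \frac{4677}{2420} + \frac{4935}{- \frac{798367}{177244}} = - \frac{4677}{2420} + 4935 \left(- \frac{177244}{798367}\right) = - \frac{4677}{2420} - \frac{874699140}{798367} = - \frac{2120505881259}{1932048140}$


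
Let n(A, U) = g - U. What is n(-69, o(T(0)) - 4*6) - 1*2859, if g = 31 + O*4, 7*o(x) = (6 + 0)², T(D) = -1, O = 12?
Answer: -19328/7 ≈ -2761.1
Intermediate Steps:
o(x) = 36/7 (o(x) = (6 + 0)²/7 = (⅐)*6² = (⅐)*36 = 36/7)
g = 79 (g = 31 + 12*4 = 31 + 48 = 79)
n(A, U) = 79 - U
n(-69, o(T(0)) - 4*6) - 1*2859 = (79 - (36/7 - 4*6)) - 1*2859 = (79 - (36/7 - 24)) - 2859 = (79 - 1*(-132/7)) - 2859 = (79 + 132/7) - 2859 = 685/7 - 2859 = -19328/7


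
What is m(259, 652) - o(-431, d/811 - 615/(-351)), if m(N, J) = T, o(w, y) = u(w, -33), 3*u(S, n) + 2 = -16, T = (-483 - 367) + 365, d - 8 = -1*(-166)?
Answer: -479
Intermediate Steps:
d = 174 (d = 8 - 1*(-166) = 8 + 166 = 174)
T = -485 (T = -850 + 365 = -485)
u(S, n) = -6 (u(S, n) = -⅔ + (⅓)*(-16) = -⅔ - 16/3 = -6)
o(w, y) = -6
m(N, J) = -485
m(259, 652) - o(-431, d/811 - 615/(-351)) = -485 - 1*(-6) = -485 + 6 = -479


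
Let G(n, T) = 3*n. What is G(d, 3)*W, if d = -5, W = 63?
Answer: -945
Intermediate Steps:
G(d, 3)*W = (3*(-5))*63 = -15*63 = -945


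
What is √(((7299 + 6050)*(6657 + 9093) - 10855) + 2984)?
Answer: √210238879 ≈ 14500.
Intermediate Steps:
√(((7299 + 6050)*(6657 + 9093) - 10855) + 2984) = √((13349*15750 - 10855) + 2984) = √((210246750 - 10855) + 2984) = √(210235895 + 2984) = √210238879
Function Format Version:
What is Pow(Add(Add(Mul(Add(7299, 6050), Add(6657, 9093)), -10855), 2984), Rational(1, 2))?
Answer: Pow(210238879, Rational(1, 2)) ≈ 14500.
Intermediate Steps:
Pow(Add(Add(Mul(Add(7299, 6050), Add(6657, 9093)), -10855), 2984), Rational(1, 2)) = Pow(Add(Add(Mul(13349, 15750), -10855), 2984), Rational(1, 2)) = Pow(Add(Add(210246750, -10855), 2984), Rational(1, 2)) = Pow(Add(210235895, 2984), Rational(1, 2)) = Pow(210238879, Rational(1, 2))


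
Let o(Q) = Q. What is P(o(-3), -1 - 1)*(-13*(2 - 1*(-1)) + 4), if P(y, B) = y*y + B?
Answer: -245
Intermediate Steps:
P(y, B) = B + y**2 (P(y, B) = y**2 + B = B + y**2)
P(o(-3), -1 - 1)*(-13*(2 - 1*(-1)) + 4) = ((-1 - 1) + (-3)**2)*(-13*(2 - 1*(-1)) + 4) = (-2 + 9)*(-13*(2 + 1) + 4) = 7*(-13*3 + 4) = 7*(-39 + 4) = 7*(-35) = -245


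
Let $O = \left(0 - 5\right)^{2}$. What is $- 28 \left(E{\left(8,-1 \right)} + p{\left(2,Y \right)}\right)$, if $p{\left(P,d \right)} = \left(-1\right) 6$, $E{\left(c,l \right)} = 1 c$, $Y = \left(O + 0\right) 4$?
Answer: $-56$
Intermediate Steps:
$O = 25$ ($O = \left(-5\right)^{2} = 25$)
$Y = 100$ ($Y = \left(25 + 0\right) 4 = 25 \cdot 4 = 100$)
$E{\left(c,l \right)} = c$
$p{\left(P,d \right)} = -6$
$- 28 \left(E{\left(8,-1 \right)} + p{\left(2,Y \right)}\right) = - 28 \left(8 - 6\right) = \left(-28\right) 2 = -56$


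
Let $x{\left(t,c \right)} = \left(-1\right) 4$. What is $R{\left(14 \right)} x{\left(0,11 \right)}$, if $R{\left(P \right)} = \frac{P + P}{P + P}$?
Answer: $-4$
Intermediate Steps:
$x{\left(t,c \right)} = -4$
$R{\left(P \right)} = 1$ ($R{\left(P \right)} = \frac{2 P}{2 P} = 2 P \frac{1}{2 P} = 1$)
$R{\left(14 \right)} x{\left(0,11 \right)} = 1 \left(-4\right) = -4$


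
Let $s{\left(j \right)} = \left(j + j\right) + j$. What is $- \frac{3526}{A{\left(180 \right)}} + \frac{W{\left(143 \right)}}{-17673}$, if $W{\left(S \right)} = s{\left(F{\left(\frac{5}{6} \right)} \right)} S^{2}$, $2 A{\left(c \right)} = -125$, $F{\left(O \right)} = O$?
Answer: $\frac{236479367}{4418250} \approx 53.523$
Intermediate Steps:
$s{\left(j \right)} = 3 j$ ($s{\left(j \right)} = 2 j + j = 3 j$)
$A{\left(c \right)} = - \frac{125}{2}$ ($A{\left(c \right)} = \frac{1}{2} \left(-125\right) = - \frac{125}{2}$)
$W{\left(S \right)} = \frac{5 S^{2}}{2}$ ($W{\left(S \right)} = 3 \cdot \frac{5}{6} S^{2} = \frac{5 S^{2}}{2}$)
$- \frac{3526}{A{\left(180 \right)}} + \frac{W{\left(143 \right)}}{-17673} = - \frac{3526}{- \frac{125}{2}} + \frac{\frac{5}{2} \cdot 143^{2}}{-17673} = \left(-3526\right) \left(- \frac{2}{125}\right) + \frac{5}{2} \cdot 20449 \left(- \frac{1}{17673}\right) = \frac{7052}{125} + \frac{102245}{2} \left(- \frac{1}{17673}\right) = \frac{7052}{125} - \frac{102245}{35346} = \frac{236479367}{4418250}$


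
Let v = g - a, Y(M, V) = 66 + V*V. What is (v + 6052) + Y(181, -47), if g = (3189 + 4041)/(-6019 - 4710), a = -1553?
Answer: 105995290/10729 ≈ 9879.3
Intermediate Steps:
Y(M, V) = 66 + V**2
g = -7230/10729 (g = 7230/(-10729) = 7230*(-1/10729) = -7230/10729 ≈ -0.67387)
v = 16654907/10729 (v = -7230/10729 - 1*(-1553) = -7230/10729 + 1553 = 16654907/10729 ≈ 1552.3)
(v + 6052) + Y(181, -47) = (16654907/10729 + 6052) + (66 + (-47)**2) = 81586815/10729 + (66 + 2209) = 81586815/10729 + 2275 = 105995290/10729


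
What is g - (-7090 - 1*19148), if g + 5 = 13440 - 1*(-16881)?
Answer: 56554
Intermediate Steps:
g = 30316 (g = -5 + (13440 - 1*(-16881)) = -5 + (13440 + 16881) = -5 + 30321 = 30316)
g - (-7090 - 1*19148) = 30316 - (-7090 - 1*19148) = 30316 - (-7090 - 19148) = 30316 - 1*(-26238) = 30316 + 26238 = 56554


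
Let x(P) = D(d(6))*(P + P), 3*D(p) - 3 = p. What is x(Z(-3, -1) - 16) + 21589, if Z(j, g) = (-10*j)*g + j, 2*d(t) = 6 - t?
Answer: 21491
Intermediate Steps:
d(t) = 3 - t/2 (d(t) = (6 - t)/2 = 3 - t/2)
D(p) = 1 + p/3
Z(j, g) = j - 10*g*j (Z(j, g) = -10*g*j + j = j - 10*g*j)
x(P) = 2*P (x(P) = (1 + (3 - ½*6)/3)*(P + P) = (1 + (3 - 3)/3)*(2*P) = (1 + (⅓)*0)*(2*P) = (1 + 0)*(2*P) = 1*(2*P) = 2*P)
x(Z(-3, -1) - 16) + 21589 = 2*(-3*(1 - 10*(-1)) - 16) + 21589 = 2*(-3*(1 + 10) - 16) + 21589 = 2*(-3*11 - 16) + 21589 = 2*(-33 - 16) + 21589 = 2*(-49) + 21589 = -98 + 21589 = 21491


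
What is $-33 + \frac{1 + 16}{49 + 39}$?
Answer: $- \frac{2887}{88} \approx -32.807$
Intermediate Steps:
$-33 + \frac{1 + 16}{49 + 39} = -33 + \frac{1}{88} \cdot 17 = -33 + \frac{17}{88} = - \frac{2887}{88}$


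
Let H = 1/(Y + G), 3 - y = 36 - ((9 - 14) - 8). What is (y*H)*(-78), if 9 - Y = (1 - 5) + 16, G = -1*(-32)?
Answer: 3588/29 ≈ 123.72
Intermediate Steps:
G = 32
y = -46 (y = 3 - (36 - ((9 - 14) - 8)) = 3 - (36 - (-5 - 8)) = 3 - (36 - 1*(-13)) = 3 - (36 + 13) = 3 - 1*49 = 3 - 49 = -46)
Y = -3 (Y = 9 - ((1 - 5) + 16) = 9 - (-4 + 16) = 9 - 1*12 = 9 - 12 = -3)
H = 1/29 (H = 1/(-3 + 32) = 1/29 ≈ 0.034483)
(y*H)*(-78) = -46*1/29*(-78) = -46/29*(-78) = 3588/29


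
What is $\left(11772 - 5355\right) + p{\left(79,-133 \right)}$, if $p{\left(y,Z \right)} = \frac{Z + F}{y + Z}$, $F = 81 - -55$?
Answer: $\frac{115505}{18} \approx 6416.9$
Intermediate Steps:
$F = 136$ ($F = 81 + 55 = 136$)
$p{\left(y,Z \right)} = \frac{136 + Z}{Z + y}$ ($p{\left(y,Z \right)} = \frac{Z + 136}{y + Z} = \frac{136 + Z}{Z + y}$)
$\left(11772 - 5355\right) + p{\left(79,-133 \right)} = \left(11772 - 5355\right) + \frac{136 - 133}{-133 + 79} = \left(11772 - 5355\right) + \frac{1}{-54} \cdot 3 = \left(11772 - 5355\right) - \frac{1}{18} = 6417 - \frac{1}{18} = \frac{115505}{18}$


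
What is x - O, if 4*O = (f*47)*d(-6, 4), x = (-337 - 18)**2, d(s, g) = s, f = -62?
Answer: 121654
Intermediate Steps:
x = 126025 (x = (-355)**2 = 126025)
O = 4371 (O = (-62*47*(-6))/4 = (-2914*(-6))/4 = (1/4)*17484 = 4371)
x - O = 126025 - 1*4371 = 126025 - 4371 = 121654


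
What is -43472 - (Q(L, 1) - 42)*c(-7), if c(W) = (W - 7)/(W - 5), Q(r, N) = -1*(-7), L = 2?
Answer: -260587/6 ≈ -43431.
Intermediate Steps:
Q(r, N) = 7
c(W) = (-7 + W)/(-5 + W)
-43472 - (Q(L, 1) - 42)*c(-7) = -43472 - (7 - 42)*(-7 - 7)/(-5 - 7) = -43472 - (-35)*-14/(-12) = -43472 - (-35)*(-1/12*(-14)) = -43472 - (-35)*7/6 = -43472 - 1*(-245/6) = -43472 + 245/6 = -260587/6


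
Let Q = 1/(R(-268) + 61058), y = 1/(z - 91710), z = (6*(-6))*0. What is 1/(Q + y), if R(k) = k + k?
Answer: 462539385/2599 ≈ 1.7797e+5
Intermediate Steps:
z = 0 (z = -36*0 = 0)
R(k) = 2*k
y = -1/91710 (y = 1/(0 - 91710) = 1/(-91710) = -1/91710 ≈ -1.0904e-5)
Q = 1/60522 (Q = 1/(2*(-268) + 61058) = 1/(-536 + 61058) = 1/60522 ≈ 1.6523e-5)
1/(Q + y) = 1/(1/60522 - 1/91710) = 1/(2599/462539385) = 462539385/2599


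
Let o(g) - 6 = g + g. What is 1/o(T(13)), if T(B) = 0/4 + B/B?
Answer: ⅛ ≈ 0.12500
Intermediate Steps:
T(B) = 1 (T(B) = 0*(¼) + 1 = 0 + 1 = 1)
o(g) = 6 + 2*g (o(g) = 6 + (g + g) = 6 + 2*g)
1/o(T(13)) = 1/(6 + 2*1) = 1/(6 + 2) = 1/8 = ⅛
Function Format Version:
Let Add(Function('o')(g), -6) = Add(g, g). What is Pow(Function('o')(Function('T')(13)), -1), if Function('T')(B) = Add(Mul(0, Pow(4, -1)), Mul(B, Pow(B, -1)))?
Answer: Rational(1, 8) ≈ 0.12500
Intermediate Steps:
Function('T')(B) = 1 (Function('T')(B) = Add(Mul(0, Rational(1, 4)), 1) = Add(0, 1) = 1)
Function('o')(g) = Add(6, Mul(2, g)) (Function('o')(g) = Add(6, Add(g, g)) = Add(6, Mul(2, g)))
Pow(Function('o')(Function('T')(13)), -1) = Pow(Add(6, Mul(2, 1)), -1) = Pow(Add(6, 2), -1) = Pow(8, -1) = Rational(1, 8)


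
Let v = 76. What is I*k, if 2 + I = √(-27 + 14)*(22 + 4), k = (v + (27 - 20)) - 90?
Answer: 14 - 182*I*√13 ≈ 14.0 - 656.21*I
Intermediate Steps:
k = -7 (k = (76 + (27 - 20)) - 90 = (76 + 7) - 90 = 83 - 90 = -7)
I = -2 + 26*I*√13 (I = -2 + √(-27 + 14)*(22 + 4) = -2 + √(-13)*26 = -2 + (I*√13)*26 = -2 + 26*I*√13 ≈ -2.0 + 93.744*I)
I*k = (-2 + 26*I*√13)*(-7) = 14 - 182*I*√13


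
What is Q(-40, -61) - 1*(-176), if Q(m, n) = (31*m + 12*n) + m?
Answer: -1836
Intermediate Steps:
Q(m, n) = 12*n + 32*m (Q(m, n) = (12*n + 31*m) + m = 12*n + 32*m)
Q(-40, -61) - 1*(-176) = (12*(-61) + 32*(-40)) - 1*(-176) = (-732 - 1280) + 176 = -2012 + 176 = -1836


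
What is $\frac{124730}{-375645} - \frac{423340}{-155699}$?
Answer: $\frac{27921043606}{11697510171} \approx 2.3869$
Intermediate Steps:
$\frac{124730}{-375645} - \frac{423340}{-155699} = 124730 \left(- \frac{1}{375645}\right) - - \frac{423340}{155699} = - \frac{24946}{75129} + \frac{423340}{155699} = \frac{27921043606}{11697510171}$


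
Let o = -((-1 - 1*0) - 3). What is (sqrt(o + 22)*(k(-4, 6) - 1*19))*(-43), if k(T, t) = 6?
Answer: 559*sqrt(26) ≈ 2850.4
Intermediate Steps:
o = 4 (o = -((-1 + 0) - 3) = -(-1 - 3) = -1*(-4) = 4)
(sqrt(o + 22)*(k(-4, 6) - 1*19))*(-43) = (sqrt(4 + 22)*(6 - 1*19))*(-43) = (sqrt(26)*(6 - 19))*(-43) = (sqrt(26)*(-13))*(-43) = -13*sqrt(26)*(-43) = 559*sqrt(26)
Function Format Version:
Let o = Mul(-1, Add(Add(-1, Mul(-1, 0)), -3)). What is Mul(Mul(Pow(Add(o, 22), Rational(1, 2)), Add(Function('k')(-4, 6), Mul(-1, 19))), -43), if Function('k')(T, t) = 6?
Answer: Mul(559, Pow(26, Rational(1, 2))) ≈ 2850.4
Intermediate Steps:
o = 4 (o = Mul(-1, Add(Add(-1, 0), -3)) = Mul(-1, Add(-1, -3)) = Mul(-1, -4) = 4)
Mul(Mul(Pow(Add(o, 22), Rational(1, 2)), Add(Function('k')(-4, 6), Mul(-1, 19))), -43) = Mul(Mul(Pow(Add(4, 22), Rational(1, 2)), Add(6, Mul(-1, 19))), -43) = Mul(Mul(Pow(26, Rational(1, 2)), Add(6, -19)), -43) = Mul(Mul(Pow(26, Rational(1, 2)), -13), -43) = Mul(Mul(-13, Pow(26, Rational(1, 2))), -43) = Mul(559, Pow(26, Rational(1, 2)))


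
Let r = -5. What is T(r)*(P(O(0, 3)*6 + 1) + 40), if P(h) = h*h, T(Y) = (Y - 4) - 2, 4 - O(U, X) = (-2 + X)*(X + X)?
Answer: -1771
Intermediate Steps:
O(U, X) = 4 - 2*X*(-2 + X) (O(U, X) = 4 - (-2 + X)*(X + X) = 4 - (-2 + X)*2*X = 4 - 2*X*(-2 + X))
T(Y) = -6 + Y (T(Y) = (-4 + Y) - 2 = -6 + Y)
P(h) = h²
T(r)*(P(O(0, 3)*6 + 1) + 40) = (-6 - 5)*(((4 - 2*3² + 4*3)*6 + 1)² + 40) = -11*(((4 - 2*9 + 12)*6 + 1)² + 40) = -11*(((4 - 18 + 12)*6 + 1)² + 40) = -11*((-2*6 + 1)² + 40) = -11*((-12 + 1)² + 40) = -11*((-11)² + 40) = -11*(121 + 40) = -11*161 = -1771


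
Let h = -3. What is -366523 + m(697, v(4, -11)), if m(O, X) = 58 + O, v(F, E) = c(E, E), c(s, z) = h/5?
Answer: -365768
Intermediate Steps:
c(s, z) = -⅗ (c(s, z) = -3/5 = -3*⅕ = -⅗)
v(F, E) = -⅗
-366523 + m(697, v(4, -11)) = -366523 + (58 + 697) = -366523 + 755 = -365768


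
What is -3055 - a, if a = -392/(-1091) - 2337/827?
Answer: -2754169652/902257 ≈ -3052.5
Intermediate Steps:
a = -2225483/902257 (a = -392*(-1/1091) - 2337*1/827 = 392/1091 - 2337/827 = -2225483/902257 ≈ -2.4666)
-3055 - a = -3055 - 1*(-2225483/902257) = -3055 + 2225483/902257 = -2754169652/902257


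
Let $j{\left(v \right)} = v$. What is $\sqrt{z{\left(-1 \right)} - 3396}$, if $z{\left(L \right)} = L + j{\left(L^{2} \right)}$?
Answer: $2 i \sqrt{849} \approx 58.275 i$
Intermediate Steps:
$z{\left(L \right)} = L + L^{2}$
$\sqrt{z{\left(-1 \right)} - 3396} = \sqrt{- (1 - 1) - 3396} = \sqrt{\left(-1\right) 0 - 3396} = \sqrt{0 - 3396} = \sqrt{-3396} = 2 i \sqrt{849}$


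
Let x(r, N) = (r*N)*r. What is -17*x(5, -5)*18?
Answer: 38250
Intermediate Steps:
x(r, N) = N*r² (x(r, N) = (N*r)*r = N*r²)
-17*x(5, -5)*18 = -(-85)*5²*18 = -(-85)*25*18 = -17*(-125)*18 = 2125*18 = 38250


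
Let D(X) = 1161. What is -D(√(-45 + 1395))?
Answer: -1161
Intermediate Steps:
-D(√(-45 + 1395)) = -1*1161 = -1161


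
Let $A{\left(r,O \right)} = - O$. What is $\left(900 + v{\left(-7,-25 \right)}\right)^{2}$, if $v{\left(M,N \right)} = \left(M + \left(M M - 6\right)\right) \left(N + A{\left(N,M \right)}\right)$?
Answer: $63504$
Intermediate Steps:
$v{\left(M,N \right)} = \left(N - M\right) \left(-6 + M + M^{2}\right)$ ($v{\left(M,N \right)} = \left(M + \left(M M - 6\right)\right) \left(N - M\right) = \left(M + \left(M^{2} - 6\right)\right) \left(N - M\right) = \left(M + \left(-6 + M^{2}\right)\right) \left(N - M\right) = \left(-6 + M + M^{2}\right) \left(N - M\right) = \left(N - M\right) \left(-6 + M + M^{2}\right)$)
$\left(900 + v{\left(-7,-25 \right)}\right)^{2} = \left(900 - \left(-577 + 1225\right)\right)^{2} = \left(900 - 648\right)^{2} = 252^{2} = 63504$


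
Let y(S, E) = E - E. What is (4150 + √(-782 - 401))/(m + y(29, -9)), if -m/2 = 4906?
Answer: -2075/4906 - 13*I*√7/9812 ≈ -0.42295 - 0.0035054*I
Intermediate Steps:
y(S, E) = 0
m = -9812 (m = -2*4906 = -9812)
(4150 + √(-782 - 401))/(m + y(29, -9)) = (4150 + √(-782 - 401))/(-9812 + 0) = (4150 + √(-1183))/(-9812) = (4150 + 13*I*√7)*(-1/9812) = -2075/4906 - 13*I*√7/9812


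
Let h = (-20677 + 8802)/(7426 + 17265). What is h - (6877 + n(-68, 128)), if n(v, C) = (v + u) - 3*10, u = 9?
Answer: -167614383/24691 ≈ -6788.5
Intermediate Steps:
n(v, C) = -21 + v (n(v, C) = (v + 9) - 3*10 = (9 + v) - 30 = -21 + v)
h = -11875/24691 ≈ -0.48094
h - (6877 + n(-68, 128)) = -11875/24691 - (6877 + (-21 - 68)) = -11875/24691 - (6877 - 89) = -11875/24691 - 1*6788 = -11875/24691 - 6788 = -167614383/24691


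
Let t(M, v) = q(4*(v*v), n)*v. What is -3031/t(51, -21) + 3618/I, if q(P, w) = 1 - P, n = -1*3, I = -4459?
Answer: -21066349/23583651 ≈ -0.89326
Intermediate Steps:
n = -3
q(P, w) = 1 - P
t(M, v) = v*(1 - 4*v²) (t(M, v) = (1 - 4*v*v)*v = (1 - 4*v²)*v = v*(1 - 4*v²))
-3031/t(51, -21) + 3618/I = -3031/(-21 - 4*(-21)³) + 3618/(-4459) = -3031/(-21 - 4*(-9261)) + 3618*(-1/4459) = -3031/(-21 + 37044) - 3618/4459 = -3031/37023 - 3618/4459 = -3031*1/37023 - 3618/4459 = -433/5289 - 3618/4459 = -21066349/23583651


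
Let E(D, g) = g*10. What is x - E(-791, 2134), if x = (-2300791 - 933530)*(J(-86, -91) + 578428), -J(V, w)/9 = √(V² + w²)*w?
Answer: -1870821848728 - 2648908899*√15677 ≈ -2.2025e+12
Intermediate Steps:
E(D, g) = 10*g
J(V, w) = -9*w*√(V² + w²) (J(V, w) = -9*√(V² + w²)*w = -9*w*√(V² + w²))
x = -1870821827388 - 2648908899*√15677 (x = (-2300791 - 933530)*(-9*(-91)*√((-86)² + (-91)²) + 578428) = -3234321*(-9*(-91)*√(7396 + 8281) + 578428) = -3234321*(-9*(-91)*√15677 + 578428) = -3234321*(819*√15677 + 578428) = -3234321*(578428 + 819*√15677) = -1870821827388 - 2648908899*√15677 ≈ -2.2025e+12)
x - E(-791, 2134) = (-1870821827388 - 2648908899*√15677) - 10*2134 = (-1870821827388 - 2648908899*√15677) - 1*21340 = (-1870821827388 - 2648908899*√15677) - 21340 = -1870821848728 - 2648908899*√15677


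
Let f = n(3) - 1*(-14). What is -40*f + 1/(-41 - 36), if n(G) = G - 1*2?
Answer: -46201/77 ≈ -600.01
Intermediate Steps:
n(G) = -2 + G (n(G) = G - 2 = -2 + G)
f = 15 (f = (-2 + 3) - 1*(-14) = 1 + 14 = 15)
-40*f + 1/(-41 - 36) = -40*15 + 1/(-41 - 36) = -600 + 1/(-77) = -600 - 1/77 = -46201/77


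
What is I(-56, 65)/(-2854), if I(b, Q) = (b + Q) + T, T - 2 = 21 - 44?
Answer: 6/1427 ≈ 0.0042046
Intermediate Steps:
T = -21 (T = 2 + (21 - 44) = 2 - 23 = -21)
I(b, Q) = -21 + Q + b (I(b, Q) = (b + Q) - 21 = (Q + b) - 21 = -21 + Q + b)
I(-56, 65)/(-2854) = (-21 + 65 - 56)/(-2854) = -12*(-1/2854) = 6/1427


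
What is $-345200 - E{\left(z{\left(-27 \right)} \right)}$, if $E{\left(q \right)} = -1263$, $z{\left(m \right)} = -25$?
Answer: $-343937$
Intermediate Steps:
$-345200 - E{\left(z{\left(-27 \right)} \right)} = -345200 - -1263 = -345200 + 1263 = -343937$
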